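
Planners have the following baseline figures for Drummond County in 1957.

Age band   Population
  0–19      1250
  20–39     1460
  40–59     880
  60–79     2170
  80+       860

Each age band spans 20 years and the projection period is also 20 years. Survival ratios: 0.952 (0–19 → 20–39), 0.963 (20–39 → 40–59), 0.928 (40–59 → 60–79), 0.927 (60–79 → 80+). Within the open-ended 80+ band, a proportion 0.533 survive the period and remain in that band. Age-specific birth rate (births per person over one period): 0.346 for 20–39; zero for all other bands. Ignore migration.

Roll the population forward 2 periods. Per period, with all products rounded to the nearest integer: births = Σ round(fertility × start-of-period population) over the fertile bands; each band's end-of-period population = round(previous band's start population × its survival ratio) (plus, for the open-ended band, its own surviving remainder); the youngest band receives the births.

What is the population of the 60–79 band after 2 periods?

Call the bands 1 to 5, youngest first.
After projecting period 1:
Births: 1460 × 0.346 = 505
Band 2: 1250 × 0.952 = 1190
Band 3: 1460 × 0.963 = 1406
Band 4: 880 × 0.928 = 817
Band 5: 2170 × 0.927 + 860 × 0.533 = 2012 + 458 = 2470
Giving 505 / 1190 / 1406 / 817 / 2470.
After projecting period 2:
Births: 1190 × 0.346 = 412
Band 2: 505 × 0.952 = 481
Band 3: 1190 × 0.963 = 1146
Band 4: 1406 × 0.928 = 1305
Band 5: 817 × 0.927 + 2470 × 0.533 = 757 + 1317 = 2074
Giving 412 / 481 / 1146 / 1305 / 2074.

1305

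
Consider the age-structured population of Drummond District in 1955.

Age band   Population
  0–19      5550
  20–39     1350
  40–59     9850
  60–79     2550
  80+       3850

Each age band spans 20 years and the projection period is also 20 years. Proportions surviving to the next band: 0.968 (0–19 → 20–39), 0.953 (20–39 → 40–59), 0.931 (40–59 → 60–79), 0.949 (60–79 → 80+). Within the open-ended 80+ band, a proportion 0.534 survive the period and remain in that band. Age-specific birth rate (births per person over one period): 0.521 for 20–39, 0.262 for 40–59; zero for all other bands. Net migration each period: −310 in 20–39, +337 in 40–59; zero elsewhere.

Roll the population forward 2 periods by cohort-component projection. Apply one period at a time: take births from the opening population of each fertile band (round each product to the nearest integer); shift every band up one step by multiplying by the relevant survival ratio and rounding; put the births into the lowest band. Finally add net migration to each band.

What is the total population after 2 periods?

23696

[period 1]
Births: 1350 × 0.521 = 703 ; 9850 × 0.262 = 2581 — total 3284
20–39: 5550 × 0.968 = 5372
40–59: 1350 × 0.953 = 1287
60–79: 9850 × 0.931 = 9170
80+: 2550 × 0.949 + 3850 × 0.534 = 2420 + 2056 = 4476
Net migration: 20–39 − 310 → 5062; 40–59 + 337 → 1624
Population now: 0–19=3284, 20–39=5062, 40–59=1624, 60–79=9170, 80+=4476
[period 2]
Births: 5062 × 0.521 = 2637 ; 1624 × 0.262 = 425 — total 3062
20–39: 3284 × 0.968 = 3179
40–59: 5062 × 0.953 = 4824
60–79: 1624 × 0.931 = 1512
80+: 9170 × 0.949 + 4476 × 0.534 = 8702 + 2390 = 11092
Net migration: 20–39 − 310 → 2869; 40–59 + 337 → 5161
Population now: 0–19=3062, 20–39=2869, 40–59=5161, 60–79=1512, 80+=11092
Total after period 2: 3062 + 2869 + 5161 + 1512 + 11092 = 23696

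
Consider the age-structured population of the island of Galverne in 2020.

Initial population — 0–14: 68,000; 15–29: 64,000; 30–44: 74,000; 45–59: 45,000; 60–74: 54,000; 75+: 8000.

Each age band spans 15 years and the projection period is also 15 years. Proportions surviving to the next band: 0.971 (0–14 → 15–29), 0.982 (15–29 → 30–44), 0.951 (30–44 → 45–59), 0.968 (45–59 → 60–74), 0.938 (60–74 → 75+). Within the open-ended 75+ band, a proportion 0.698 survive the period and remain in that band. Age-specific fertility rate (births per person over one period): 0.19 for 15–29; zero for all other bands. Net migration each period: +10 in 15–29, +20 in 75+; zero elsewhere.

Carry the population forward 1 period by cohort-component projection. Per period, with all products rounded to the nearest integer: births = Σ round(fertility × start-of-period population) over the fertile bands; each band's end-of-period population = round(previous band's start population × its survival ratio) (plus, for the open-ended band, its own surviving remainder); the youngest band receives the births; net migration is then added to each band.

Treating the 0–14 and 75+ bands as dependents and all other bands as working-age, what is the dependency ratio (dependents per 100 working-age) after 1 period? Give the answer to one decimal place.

28.2

(Bands numbered youngest = 1 to oldest = 6.)
After projecting period 1:
Births: 64000 × 0.19 = 12160
Band 2: 68000 × 0.971 = 66028
Band 3: 64000 × 0.982 = 62848
Band 4: 74000 × 0.951 = 70374
Band 5: 45000 × 0.968 = 43560
Band 6: 54000 × 0.938 + 8000 × 0.698 = 50652 + 5584 = 56236
Net migration: Band 2 + 10 → 66038; Band 6 + 20 → 56256
Giving 12160 / 66038 / 62848 / 70374 / 43560 / 56256.
Dependents (band 0–14 + band 75+) = 12160 + 56256 = 68416; working-age = 242820; ratio = 68416/242820 × 100 = 28.2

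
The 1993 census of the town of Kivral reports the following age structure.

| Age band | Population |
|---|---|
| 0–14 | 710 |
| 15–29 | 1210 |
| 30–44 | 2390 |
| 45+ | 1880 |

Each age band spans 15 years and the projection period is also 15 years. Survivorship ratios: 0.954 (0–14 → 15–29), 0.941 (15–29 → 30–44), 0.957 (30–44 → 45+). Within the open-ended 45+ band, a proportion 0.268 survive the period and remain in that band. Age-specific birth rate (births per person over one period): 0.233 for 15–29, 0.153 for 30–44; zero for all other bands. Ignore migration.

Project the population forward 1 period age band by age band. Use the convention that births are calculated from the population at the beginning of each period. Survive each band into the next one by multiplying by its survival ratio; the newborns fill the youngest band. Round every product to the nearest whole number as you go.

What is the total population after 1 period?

Period 1:
Births: 1210 × 0.233 = 282 ; 2390 × 0.153 = 366 ⇒ total 648
15–29: 710 × 0.954 = 677
30–44: 1210 × 0.941 = 1139
45+: 2390 × 0.957 + 1880 × 0.268 = 2287 + 504 = 2791
End of period: [648, 677, 1139, 2791]
Total after period 1: 648 + 677 + 1139 + 2791 = 5255

5255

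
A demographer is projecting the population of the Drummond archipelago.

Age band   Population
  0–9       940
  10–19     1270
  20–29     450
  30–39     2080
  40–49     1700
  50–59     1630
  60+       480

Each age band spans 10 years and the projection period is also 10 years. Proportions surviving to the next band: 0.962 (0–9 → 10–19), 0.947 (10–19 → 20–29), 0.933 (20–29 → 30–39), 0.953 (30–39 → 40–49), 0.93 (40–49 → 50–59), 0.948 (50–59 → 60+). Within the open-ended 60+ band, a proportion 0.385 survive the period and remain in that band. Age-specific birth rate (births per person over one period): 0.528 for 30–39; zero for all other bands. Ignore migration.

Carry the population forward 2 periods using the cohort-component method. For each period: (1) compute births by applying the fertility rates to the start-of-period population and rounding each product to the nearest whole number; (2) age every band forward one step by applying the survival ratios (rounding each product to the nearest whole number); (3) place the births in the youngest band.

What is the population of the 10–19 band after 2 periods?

1056

Numbering the bands 1..7 from youngest to oldest:
Period 1:
Births: 2080 × 0.528 = 1098
Band 2: 940 × 0.962 = 904
Band 3: 1270 × 0.947 = 1203
Band 4: 450 × 0.933 = 420
Band 5: 2080 × 0.953 = 1982
Band 6: 1700 × 0.93 = 1581
Band 7: 1630 × 0.948 + 480 × 0.385 = 1545 + 185 = 1730
Population now: 0–9=1098, 10–19=904, 20–29=1203, 30–39=420, 40–49=1982, 50–59=1581, 60+=1730
Period 2:
Births: 420 × 0.528 = 222
Band 2: 1098 × 0.962 = 1056
Band 3: 904 × 0.947 = 856
Band 4: 1203 × 0.933 = 1122
Band 5: 420 × 0.953 = 400
Band 6: 1982 × 0.93 = 1843
Band 7: 1581 × 0.948 + 1730 × 0.385 = 1499 + 666 = 2165
Population now: 0–9=222, 10–19=1056, 20–29=856, 30–39=1122, 40–49=400, 50–59=1843, 60+=2165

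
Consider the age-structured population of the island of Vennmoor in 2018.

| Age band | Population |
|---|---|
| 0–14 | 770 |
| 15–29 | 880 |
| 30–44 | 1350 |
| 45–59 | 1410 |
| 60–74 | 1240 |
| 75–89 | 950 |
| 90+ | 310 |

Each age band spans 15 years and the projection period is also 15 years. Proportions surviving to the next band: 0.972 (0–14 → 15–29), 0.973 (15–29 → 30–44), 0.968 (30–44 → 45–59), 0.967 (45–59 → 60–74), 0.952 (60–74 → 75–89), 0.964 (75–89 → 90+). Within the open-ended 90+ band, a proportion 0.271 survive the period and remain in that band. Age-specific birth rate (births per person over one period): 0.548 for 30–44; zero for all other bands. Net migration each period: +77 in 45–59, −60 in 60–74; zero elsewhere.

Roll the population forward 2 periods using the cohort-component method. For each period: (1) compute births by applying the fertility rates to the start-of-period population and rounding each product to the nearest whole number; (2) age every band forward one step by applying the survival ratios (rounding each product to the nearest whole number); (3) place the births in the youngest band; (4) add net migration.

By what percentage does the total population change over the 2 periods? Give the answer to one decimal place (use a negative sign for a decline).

Period 1.
Births: 1350 × 0.548 = 740
15–29: 770 × 0.972 = 748
30–44: 880 × 0.973 = 856
45–59: 1350 × 0.968 = 1307
60–74: 1410 × 0.967 = 1363
75–89: 1240 × 0.952 = 1180
90+: 950 × 0.964 + 310 × 0.271 = 916 + 84 = 1000
Net migration: 45–59 + 77 → 1384; 60–74 − 60 → 1303
Population now: 0–14=740, 15–29=748, 30–44=856, 45–59=1384, 60–74=1303, 75–89=1180, 90+=1000
Period 2.
Births: 856 × 0.548 = 469
15–29: 740 × 0.972 = 719
30–44: 748 × 0.973 = 728
45–59: 856 × 0.968 = 829
60–74: 1384 × 0.967 = 1338
75–89: 1303 × 0.952 = 1240
90+: 1180 × 0.964 + 1000 × 0.271 = 1138 + 271 = 1409
Net migration: 45–59 + 77 → 906; 60–74 − 60 → 1278
Population now: 0–14=469, 15–29=719, 30–44=728, 45–59=906, 60–74=1278, 75–89=1240, 90+=1409
Total: 6910 → 6749; change = -161; percentage change = -2.3%

-2.3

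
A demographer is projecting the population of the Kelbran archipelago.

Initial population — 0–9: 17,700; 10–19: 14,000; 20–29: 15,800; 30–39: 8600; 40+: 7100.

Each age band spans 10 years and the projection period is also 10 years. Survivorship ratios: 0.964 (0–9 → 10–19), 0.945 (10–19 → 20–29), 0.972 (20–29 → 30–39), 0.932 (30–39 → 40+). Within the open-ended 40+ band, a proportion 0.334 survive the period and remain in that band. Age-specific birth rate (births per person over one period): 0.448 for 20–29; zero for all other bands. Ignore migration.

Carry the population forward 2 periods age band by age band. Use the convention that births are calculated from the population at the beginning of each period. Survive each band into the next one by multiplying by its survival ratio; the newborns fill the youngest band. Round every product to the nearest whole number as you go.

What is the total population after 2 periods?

59518

Let band 1 be 0–9 through band 5 = 40+.
Period 1:
Births: 15800 × 0.448 = 7078
Band 2: 17700 × 0.964 = 17063
Band 3: 14000 × 0.945 = 13230
Band 4: 15800 × 0.972 = 15358
Band 5: 8600 × 0.932 + 7100 × 0.334 = 8015 + 2371 = 10386
Giving 7078 / 17063 / 13230 / 15358 / 10386.
Period 2:
Births: 13230 × 0.448 = 5927
Band 2: 7078 × 0.964 = 6823
Band 3: 17063 × 0.945 = 16125
Band 4: 13230 × 0.972 = 12860
Band 5: 15358 × 0.932 + 10386 × 0.334 = 14314 + 3469 = 17783
Giving 5927 / 6823 / 16125 / 12860 / 17783.
Total after period 2: 5927 + 6823 + 16125 + 12860 + 17783 = 59518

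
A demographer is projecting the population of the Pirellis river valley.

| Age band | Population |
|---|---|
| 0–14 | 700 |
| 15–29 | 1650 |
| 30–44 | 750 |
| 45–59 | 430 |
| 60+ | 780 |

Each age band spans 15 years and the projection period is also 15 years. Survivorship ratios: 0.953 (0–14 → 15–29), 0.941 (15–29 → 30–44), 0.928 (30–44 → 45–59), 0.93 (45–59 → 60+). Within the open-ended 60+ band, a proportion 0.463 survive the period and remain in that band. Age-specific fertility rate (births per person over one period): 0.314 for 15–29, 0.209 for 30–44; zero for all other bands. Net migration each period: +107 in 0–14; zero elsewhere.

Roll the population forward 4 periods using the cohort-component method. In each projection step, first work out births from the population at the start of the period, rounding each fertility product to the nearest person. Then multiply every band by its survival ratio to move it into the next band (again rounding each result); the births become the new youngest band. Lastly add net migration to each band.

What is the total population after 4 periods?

3499

Period 1:
Births: 1650 × 0.314 = 518, 750 × 0.209 = 157 → 675
15–29: 700 × 0.953 = 667
30–44: 1650 × 0.941 = 1553
45–59: 750 × 0.928 = 696
60+: 430 × 0.93 + 780 × 0.463 = 400 + 361 = 761
Net migration: 0–14 + 107 → 782
End of period: [782, 667, 1553, 696, 761]
Period 2:
Births: 667 × 0.314 = 209, 1553 × 0.209 = 325 → 534
15–29: 782 × 0.953 = 745
30–44: 667 × 0.941 = 628
45–59: 1553 × 0.928 = 1441
60+: 696 × 0.93 + 761 × 0.463 = 647 + 352 = 999
Net migration: 0–14 + 107 → 641
End of period: [641, 745, 628, 1441, 999]
Period 3:
Births: 745 × 0.314 = 234, 628 × 0.209 = 131 → 365
15–29: 641 × 0.953 = 611
30–44: 745 × 0.941 = 701
45–59: 628 × 0.928 = 583
60+: 1441 × 0.93 + 999 × 0.463 = 1340 + 463 = 1803
Net migration: 0–14 + 107 → 472
End of period: [472, 611, 701, 583, 1803]
Period 4:
Births: 611 × 0.314 = 192, 701 × 0.209 = 147 → 339
15–29: 472 × 0.953 = 450
30–44: 611 × 0.941 = 575
45–59: 701 × 0.928 = 651
60+: 583 × 0.93 + 1803 × 0.463 = 542 + 835 = 1377
Net migration: 0–14 + 107 → 446
End of period: [446, 450, 575, 651, 1377]
Total after period 4: 446 + 450 + 575 + 651 + 1377 = 3499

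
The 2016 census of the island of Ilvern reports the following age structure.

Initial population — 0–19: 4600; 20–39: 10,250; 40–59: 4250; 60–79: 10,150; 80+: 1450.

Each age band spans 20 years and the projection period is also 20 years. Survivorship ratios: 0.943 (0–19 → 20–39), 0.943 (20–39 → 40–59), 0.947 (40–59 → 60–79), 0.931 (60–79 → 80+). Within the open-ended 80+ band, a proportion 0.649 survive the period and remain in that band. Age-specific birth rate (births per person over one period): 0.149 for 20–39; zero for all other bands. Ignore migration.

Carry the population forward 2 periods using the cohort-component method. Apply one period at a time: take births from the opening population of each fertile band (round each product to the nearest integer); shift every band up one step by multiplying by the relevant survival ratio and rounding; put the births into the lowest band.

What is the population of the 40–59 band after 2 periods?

— Period 1 —
Births: 10250 × 0.149 = 1527
20–39: 4600 × 0.943 = 4338
40–59: 10250 × 0.943 = 9666
60–79: 4250 × 0.947 = 4025
80+: 10150 × 0.931 + 1450 × 0.649 = 9450 + 941 = 10391
→ [1527, 4338, 9666, 4025, 10391]
— Period 2 —
Births: 4338 × 0.149 = 646
20–39: 1527 × 0.943 = 1440
40–59: 4338 × 0.943 = 4091
60–79: 9666 × 0.947 = 9154
80+: 4025 × 0.931 + 10391 × 0.649 = 3747 + 6744 = 10491
→ [646, 1440, 4091, 9154, 10491]

4091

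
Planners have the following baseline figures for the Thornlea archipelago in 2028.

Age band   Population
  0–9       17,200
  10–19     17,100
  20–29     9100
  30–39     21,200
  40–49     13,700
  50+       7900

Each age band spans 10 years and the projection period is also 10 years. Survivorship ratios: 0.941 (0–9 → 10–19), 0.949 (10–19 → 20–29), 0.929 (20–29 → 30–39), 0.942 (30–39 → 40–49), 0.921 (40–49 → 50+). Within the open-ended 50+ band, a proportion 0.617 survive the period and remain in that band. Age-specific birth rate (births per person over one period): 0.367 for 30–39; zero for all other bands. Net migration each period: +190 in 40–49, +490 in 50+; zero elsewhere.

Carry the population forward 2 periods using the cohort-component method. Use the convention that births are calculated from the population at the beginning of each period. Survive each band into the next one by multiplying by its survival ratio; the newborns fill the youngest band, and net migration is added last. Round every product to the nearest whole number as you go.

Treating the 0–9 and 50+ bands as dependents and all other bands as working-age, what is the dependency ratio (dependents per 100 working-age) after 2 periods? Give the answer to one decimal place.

72.4

Period 1.
Births: 21200 * 0.367 = 7780
10–19: 17200 * 0.941 = 16185
20–29: 17100 * 0.949 = 16228
30–39: 9100 * 0.929 = 8454
40–49: 21200 * 0.942 = 19970
50+: 13700 * 0.921 + 7900 * 0.617 = 12618 + 4874 = 17492
Net migration: 40–49 + 190 → 20160; 50+ + 490 → 17982
→ [7780, 16185, 16228, 8454, 20160, 17982]
Period 2.
Births: 8454 * 0.367 = 3103
10–19: 7780 * 0.941 = 7321
20–29: 16185 * 0.949 = 15360
30–39: 16228 * 0.929 = 15076
40–49: 8454 * 0.942 = 7964
50+: 20160 * 0.921 + 17982 * 0.617 = 18567 + 11095 = 29662
Net migration: 40–49 + 190 → 8154; 50+ + 490 → 30152
→ [3103, 7321, 15360, 15076, 8154, 30152]
Dependents (band 0–9 + band 50+) = 3103 + 30152 = 33255; working-age = 45911; ratio = 33255/45911 × 100 = 72.4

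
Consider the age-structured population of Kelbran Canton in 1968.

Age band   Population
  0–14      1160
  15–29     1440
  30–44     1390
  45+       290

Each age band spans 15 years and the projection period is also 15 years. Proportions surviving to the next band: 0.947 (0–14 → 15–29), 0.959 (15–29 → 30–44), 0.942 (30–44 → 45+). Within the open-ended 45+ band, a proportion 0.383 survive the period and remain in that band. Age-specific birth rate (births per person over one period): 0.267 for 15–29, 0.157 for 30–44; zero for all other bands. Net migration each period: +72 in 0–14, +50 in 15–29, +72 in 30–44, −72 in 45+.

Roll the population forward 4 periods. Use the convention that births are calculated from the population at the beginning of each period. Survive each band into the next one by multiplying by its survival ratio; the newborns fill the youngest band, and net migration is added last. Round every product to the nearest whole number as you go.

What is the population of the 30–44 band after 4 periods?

Let group 1 be 0–14 through group 4 = 45+.
Period 1.
Births: 1440 × 0.267 = 384 ; 1390 × 0.157 = 218 → 602
Group 2: 1160 × 0.947 = 1099
Group 3: 1440 × 0.959 = 1381
Group 4: 1390 × 0.942 + 290 × 0.383 = 1309 + 111 = 1420
Net migration: Group 1 + 72 → 674; Group 2 + 50 → 1149; Group 3 + 72 → 1453; Group 4 − 72 → 1348
Population now: 0–14=674, 15–29=1149, 30–44=1453, 45+=1348
Period 2.
Births: 1149 × 0.267 = 307 ; 1453 × 0.157 = 228 → 535
Group 2: 674 × 0.947 = 638
Group 3: 1149 × 0.959 = 1102
Group 4: 1453 × 0.942 + 1348 × 0.383 = 1369 + 516 = 1885
Net migration: Group 1 + 72 → 607; Group 2 + 50 → 688; Group 3 + 72 → 1174; Group 4 − 72 → 1813
Population now: 0–14=607, 15–29=688, 30–44=1174, 45+=1813
Period 3.
Births: 688 × 0.267 = 184 ; 1174 × 0.157 = 184 → 368
Group 2: 607 × 0.947 = 575
Group 3: 688 × 0.959 = 660
Group 4: 1174 × 0.942 + 1813 × 0.383 = 1106 + 694 = 1800
Net migration: Group 1 + 72 → 440; Group 2 + 50 → 625; Group 3 + 72 → 732; Group 4 − 72 → 1728
Population now: 0–14=440, 15–29=625, 30–44=732, 45+=1728
Period 4.
Births: 625 × 0.267 = 167 ; 732 × 0.157 = 115 → 282
Group 2: 440 × 0.947 = 417
Group 3: 625 × 0.959 = 599
Group 4: 732 × 0.942 + 1728 × 0.383 = 690 + 662 = 1352
Net migration: Group 1 + 72 → 354; Group 2 + 50 → 467; Group 3 + 72 → 671; Group 4 − 72 → 1280
Population now: 0–14=354, 15–29=467, 30–44=671, 45+=1280

671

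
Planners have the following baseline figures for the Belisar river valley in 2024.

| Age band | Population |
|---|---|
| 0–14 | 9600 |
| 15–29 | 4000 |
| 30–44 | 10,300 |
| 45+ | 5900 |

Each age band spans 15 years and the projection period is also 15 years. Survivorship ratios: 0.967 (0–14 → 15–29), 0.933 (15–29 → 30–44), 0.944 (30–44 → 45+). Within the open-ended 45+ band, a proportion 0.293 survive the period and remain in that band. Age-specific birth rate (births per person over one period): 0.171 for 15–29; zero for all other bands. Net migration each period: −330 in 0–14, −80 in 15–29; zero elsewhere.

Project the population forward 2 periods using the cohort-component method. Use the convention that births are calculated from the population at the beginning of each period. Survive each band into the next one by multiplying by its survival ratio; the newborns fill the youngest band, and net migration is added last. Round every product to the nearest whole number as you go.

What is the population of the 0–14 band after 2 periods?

After projecting period 1:
Births: 4000 × 0.171 = 684
15–29: 9600 × 0.967 = 9283
30–44: 4000 × 0.933 = 3732
45+: 10300 × 0.944 + 5900 × 0.293 = 9723 + 1729 = 11452
Net migration: 0–14 − 330 → 354; 15–29 − 80 → 9203
Giving 354 / 9203 / 3732 / 11452.
After projecting period 2:
Births: 9203 × 0.171 = 1574
15–29: 354 × 0.967 = 342
30–44: 9203 × 0.933 = 8586
45+: 3732 × 0.944 + 11452 × 0.293 = 3523 + 3355 = 6878
Net migration: 0–14 − 330 → 1244; 15–29 − 80 → 262
Giving 1244 / 262 / 8586 / 6878.

1244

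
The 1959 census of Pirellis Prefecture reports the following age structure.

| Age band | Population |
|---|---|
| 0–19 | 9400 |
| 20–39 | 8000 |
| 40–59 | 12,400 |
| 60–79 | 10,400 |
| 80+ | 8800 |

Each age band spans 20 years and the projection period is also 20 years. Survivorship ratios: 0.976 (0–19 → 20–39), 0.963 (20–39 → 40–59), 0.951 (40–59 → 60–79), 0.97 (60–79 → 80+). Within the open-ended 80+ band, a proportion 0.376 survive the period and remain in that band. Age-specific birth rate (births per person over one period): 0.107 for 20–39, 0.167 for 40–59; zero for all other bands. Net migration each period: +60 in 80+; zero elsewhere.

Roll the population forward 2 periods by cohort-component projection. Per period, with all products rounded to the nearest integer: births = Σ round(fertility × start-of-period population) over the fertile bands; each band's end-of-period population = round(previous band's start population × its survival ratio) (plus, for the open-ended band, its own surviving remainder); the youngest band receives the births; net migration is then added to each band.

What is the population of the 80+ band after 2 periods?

Numbering the bands 1..5 from youngest to oldest:
— Period 1 —
Births: 8000 × 0.107 = 856  |  12400 × 0.167 = 2071 → 2927
Band 2: 9400 × 0.976 = 9174
Band 3: 8000 × 0.963 = 7704
Band 4: 12400 × 0.951 = 11792
Band 5: 10400 × 0.97 + 8800 × 0.376 = 10088 + 3309 = 13397
Net migration: Band 5 + 60 → 13457
End of period: [2927, 9174, 7704, 11792, 13457]
— Period 2 —
Births: 9174 × 0.107 = 982  |  7704 × 0.167 = 1287 → 2269
Band 2: 2927 × 0.976 = 2857
Band 3: 9174 × 0.963 = 8835
Band 4: 7704 × 0.951 = 7327
Band 5: 11792 × 0.97 + 13457 × 0.376 = 11438 + 5060 = 16498
Net migration: Band 5 + 60 → 16558
End of period: [2269, 2857, 8835, 7327, 16558]

16558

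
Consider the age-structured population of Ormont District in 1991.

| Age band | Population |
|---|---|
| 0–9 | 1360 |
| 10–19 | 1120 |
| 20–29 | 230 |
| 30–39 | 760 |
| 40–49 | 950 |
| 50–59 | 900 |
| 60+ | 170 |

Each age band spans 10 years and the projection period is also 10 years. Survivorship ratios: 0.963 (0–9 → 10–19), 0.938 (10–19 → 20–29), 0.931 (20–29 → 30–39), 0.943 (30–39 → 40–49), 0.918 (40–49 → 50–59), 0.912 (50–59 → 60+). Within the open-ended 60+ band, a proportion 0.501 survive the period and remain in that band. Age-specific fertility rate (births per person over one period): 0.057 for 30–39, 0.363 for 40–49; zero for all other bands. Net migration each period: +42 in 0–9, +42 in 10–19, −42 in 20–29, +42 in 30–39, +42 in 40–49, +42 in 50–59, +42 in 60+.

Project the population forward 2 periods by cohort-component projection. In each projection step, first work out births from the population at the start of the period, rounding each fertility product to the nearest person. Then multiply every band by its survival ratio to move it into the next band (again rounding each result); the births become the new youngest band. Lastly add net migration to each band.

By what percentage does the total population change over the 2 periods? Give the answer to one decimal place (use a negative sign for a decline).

Let group 1 be 0–9 through group 7 = 60+.
Period 1:
Births: 760 * 0.057 = 43, 950 * 0.363 = 345 → total 388
Group 2: 1360 * 0.963 = 1310
Group 3: 1120 * 0.938 = 1051
Group 4: 230 * 0.931 = 214
Group 5: 760 * 0.943 = 717
Group 6: 950 * 0.918 = 872
Group 7: 900 * 0.912 + 170 * 0.501 = 821 + 85 = 906
Net migration: Group 1 + 42 → 430; Group 2 + 42 → 1352; Group 3 − 42 → 1009; Group 4 + 42 → 256; Group 5 + 42 → 759; Group 6 + 42 → 914; Group 7 + 42 → 948
End of period: [430, 1352, 1009, 256, 759, 914, 948]
Period 2:
Births: 256 * 0.057 = 15, 759 * 0.363 = 276 → total 291
Group 2: 430 * 0.963 = 414
Group 3: 1352 * 0.938 = 1268
Group 4: 1009 * 0.931 = 939
Group 5: 256 * 0.943 = 241
Group 6: 759 * 0.918 = 697
Group 7: 914 * 0.912 + 948 * 0.501 = 834 + 475 = 1309
Net migration: Group 1 + 42 → 333; Group 2 + 42 → 456; Group 3 − 42 → 1226; Group 4 + 42 → 981; Group 5 + 42 → 283; Group 6 + 42 → 739; Group 7 + 42 → 1351
End of period: [333, 456, 1226, 981, 283, 739, 1351]
Total: 5490 → 5369; change = -121; percentage change = -2.2%

-2.2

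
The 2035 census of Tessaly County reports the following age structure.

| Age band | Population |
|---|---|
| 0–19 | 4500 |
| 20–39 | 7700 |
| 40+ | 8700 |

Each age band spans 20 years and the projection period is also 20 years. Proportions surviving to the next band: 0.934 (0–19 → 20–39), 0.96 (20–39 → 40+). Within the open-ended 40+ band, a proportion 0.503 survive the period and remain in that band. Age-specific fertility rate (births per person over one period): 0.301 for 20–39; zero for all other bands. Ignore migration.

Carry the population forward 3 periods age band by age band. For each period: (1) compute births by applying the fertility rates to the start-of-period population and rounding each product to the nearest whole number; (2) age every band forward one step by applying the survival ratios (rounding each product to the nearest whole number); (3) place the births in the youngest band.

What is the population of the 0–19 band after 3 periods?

652

Period 1:
Births: 7700 * 0.301 = 2318
20–39: 4500 * 0.934 = 4203
40+: 7700 * 0.96 + 8700 * 0.503 = 7392 + 4376 = 11768
→ [2318, 4203, 11768]
Period 2:
Births: 4203 * 0.301 = 1265
20–39: 2318 * 0.934 = 2165
40+: 4203 * 0.96 + 11768 * 0.503 = 4035 + 5919 = 9954
→ [1265, 2165, 9954]
Period 3:
Births: 2165 * 0.301 = 652
20–39: 1265 * 0.934 = 1182
40+: 2165 * 0.96 + 9954 * 0.503 = 2078 + 5007 = 7085
→ [652, 1182, 7085]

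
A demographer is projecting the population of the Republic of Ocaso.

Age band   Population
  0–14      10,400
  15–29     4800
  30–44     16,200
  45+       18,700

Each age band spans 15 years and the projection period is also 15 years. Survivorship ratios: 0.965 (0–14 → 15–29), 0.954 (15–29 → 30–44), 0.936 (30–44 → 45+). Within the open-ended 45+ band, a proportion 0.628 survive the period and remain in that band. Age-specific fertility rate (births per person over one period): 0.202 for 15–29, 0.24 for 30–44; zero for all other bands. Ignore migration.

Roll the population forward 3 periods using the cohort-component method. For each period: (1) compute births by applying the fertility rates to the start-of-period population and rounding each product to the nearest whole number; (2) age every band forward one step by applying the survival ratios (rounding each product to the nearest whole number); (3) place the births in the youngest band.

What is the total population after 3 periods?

Call the bands 1 to 4, youngest first.
After projecting period 1:
Births: 4800 × 0.202 = 970, 16200 × 0.24 = 3888 → 4858
Band 2: 10400 × 0.965 = 10036
Band 3: 4800 × 0.954 = 4579
Band 4: 16200 × 0.936 + 18700 × 0.628 = 15163 + 11744 = 26907
Giving 4858 / 10036 / 4579 / 26907.
After projecting period 2:
Births: 10036 × 0.202 = 2027, 4579 × 0.24 = 1099 → 3126
Band 2: 4858 × 0.965 = 4688
Band 3: 10036 × 0.954 = 9574
Band 4: 4579 × 0.936 + 26907 × 0.628 = 4286 + 16898 = 21184
Giving 3126 / 4688 / 9574 / 21184.
After projecting period 3:
Births: 4688 × 0.202 = 947, 9574 × 0.24 = 2298 → 3245
Band 2: 3126 × 0.965 = 3017
Band 3: 4688 × 0.954 = 4472
Band 4: 9574 × 0.936 + 21184 × 0.628 = 8961 + 13304 = 22265
Giving 3245 / 3017 / 4472 / 22265.
Total after period 3: 3245 + 3017 + 4472 + 22265 = 32999

32999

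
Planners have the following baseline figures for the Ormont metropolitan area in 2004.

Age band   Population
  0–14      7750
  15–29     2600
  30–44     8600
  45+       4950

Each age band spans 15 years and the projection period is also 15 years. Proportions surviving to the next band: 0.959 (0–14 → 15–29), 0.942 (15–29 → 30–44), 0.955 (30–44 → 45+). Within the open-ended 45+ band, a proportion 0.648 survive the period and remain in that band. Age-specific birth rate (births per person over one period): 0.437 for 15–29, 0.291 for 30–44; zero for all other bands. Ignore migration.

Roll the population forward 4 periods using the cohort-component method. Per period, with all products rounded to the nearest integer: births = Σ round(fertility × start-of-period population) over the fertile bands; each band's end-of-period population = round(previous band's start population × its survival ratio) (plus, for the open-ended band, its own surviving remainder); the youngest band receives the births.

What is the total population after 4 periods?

After projecting period 1:
Births: 2600 * 0.437 = 1136 ; 8600 * 0.291 = 2503 → 3639
15–29: 7750 * 0.959 = 7432
30–44: 2600 * 0.942 = 2449
45+: 8600 * 0.955 + 4950 * 0.648 = 8213 + 3208 = 11421
End of period: [3639, 7432, 2449, 11421]
After projecting period 2:
Births: 7432 * 0.437 = 3248 ; 2449 * 0.291 = 713 → 3961
15–29: 3639 * 0.959 = 3490
30–44: 7432 * 0.942 = 7001
45+: 2449 * 0.955 + 11421 * 0.648 = 2339 + 7401 = 9740
End of period: [3961, 3490, 7001, 9740]
After projecting period 3:
Births: 3490 * 0.437 = 1525 ; 7001 * 0.291 = 2037 → 3562
15–29: 3961 * 0.959 = 3799
30–44: 3490 * 0.942 = 3288
45+: 7001 * 0.955 + 9740 * 0.648 = 6686 + 6312 = 12998
End of period: [3562, 3799, 3288, 12998]
After projecting period 4:
Births: 3799 * 0.437 = 1660 ; 3288 * 0.291 = 957 → 2617
15–29: 3562 * 0.959 = 3416
30–44: 3799 * 0.942 = 3579
45+: 3288 * 0.955 + 12998 * 0.648 = 3140 + 8423 = 11563
End of period: [2617, 3416, 3579, 11563]
Total after period 4: 2617 + 3416 + 3579 + 11563 = 21175

21175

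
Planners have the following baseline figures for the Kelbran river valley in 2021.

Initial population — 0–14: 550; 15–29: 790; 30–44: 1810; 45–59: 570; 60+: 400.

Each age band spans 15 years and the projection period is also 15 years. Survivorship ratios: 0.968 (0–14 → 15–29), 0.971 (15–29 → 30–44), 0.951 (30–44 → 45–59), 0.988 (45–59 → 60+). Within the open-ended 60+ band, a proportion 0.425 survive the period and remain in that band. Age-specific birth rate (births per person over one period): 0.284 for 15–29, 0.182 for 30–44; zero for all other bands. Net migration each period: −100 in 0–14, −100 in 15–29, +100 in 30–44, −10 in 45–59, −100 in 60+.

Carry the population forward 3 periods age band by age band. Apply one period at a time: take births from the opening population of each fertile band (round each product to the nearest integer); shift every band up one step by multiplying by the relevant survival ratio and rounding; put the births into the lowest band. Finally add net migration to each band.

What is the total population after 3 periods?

2573

— Period 1 —
Births: 790 × 0.284 = 224  |  1810 × 0.182 = 329 → 553
15–29: 550 × 0.968 = 532
30–44: 790 × 0.971 = 767
45–59: 1810 × 0.951 = 1721
60+: 570 × 0.988 + 400 × 0.425 = 563 + 170 = 733
Net migration: 0–14 − 100 → 453; 15–29 − 100 → 432; 30–44 + 100 → 867; 45–59 − 10 → 1711; 60+ − 100 → 633
→ [453, 432, 867, 1711, 633]
— Period 2 —
Births: 432 × 0.284 = 123  |  867 × 0.182 = 158 → 281
15–29: 453 × 0.968 = 439
30–44: 432 × 0.971 = 419
45–59: 867 × 0.951 = 825
60+: 1711 × 0.988 + 633 × 0.425 = 1690 + 269 = 1959
Net migration: 0–14 − 100 → 181; 15–29 − 100 → 339; 30–44 + 100 → 519; 45–59 − 10 → 815; 60+ − 100 → 1859
→ [181, 339, 519, 815, 1859]
— Period 3 —
Births: 339 × 0.284 = 96  |  519 × 0.182 = 94 → 190
15–29: 181 × 0.968 = 175
30–44: 339 × 0.971 = 329
45–59: 519 × 0.951 = 494
60+: 815 × 0.988 + 1859 × 0.425 = 805 + 790 = 1595
Net migration: 0–14 − 100 → 90; 15–29 − 100 → 75; 30–44 + 100 → 429; 45–59 − 10 → 484; 60+ − 100 → 1495
→ [90, 75, 429, 484, 1495]
Total after period 3: 90 + 75 + 429 + 484 + 1495 = 2573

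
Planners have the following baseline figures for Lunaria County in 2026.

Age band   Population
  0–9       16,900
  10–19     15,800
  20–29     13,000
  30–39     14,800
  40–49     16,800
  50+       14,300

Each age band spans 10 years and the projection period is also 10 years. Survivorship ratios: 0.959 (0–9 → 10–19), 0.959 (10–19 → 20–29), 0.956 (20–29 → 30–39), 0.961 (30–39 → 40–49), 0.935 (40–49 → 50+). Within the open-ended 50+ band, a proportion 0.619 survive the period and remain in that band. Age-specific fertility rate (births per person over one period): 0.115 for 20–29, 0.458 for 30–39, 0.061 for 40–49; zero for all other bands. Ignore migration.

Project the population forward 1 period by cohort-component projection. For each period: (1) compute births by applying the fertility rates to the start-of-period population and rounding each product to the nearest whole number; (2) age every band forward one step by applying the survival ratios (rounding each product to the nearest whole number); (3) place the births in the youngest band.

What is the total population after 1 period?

After projecting period 1:
Births: 13000 × 0.115 = 1495  |  14800 × 0.458 = 6778  |  16800 × 0.061 = 1025 → total 9298
10–19: 16900 × 0.959 = 16207
20–29: 15800 × 0.959 = 15152
30–39: 13000 × 0.956 = 12428
40–49: 14800 × 0.961 = 14223
50+: 16800 × 0.935 + 14300 × 0.619 = 15708 + 8852 = 24560
Giving 9298 / 16207 / 15152 / 12428 / 14223 / 24560.
Total after period 1: 9298 + 16207 + 15152 + 12428 + 14223 + 24560 = 91868

91868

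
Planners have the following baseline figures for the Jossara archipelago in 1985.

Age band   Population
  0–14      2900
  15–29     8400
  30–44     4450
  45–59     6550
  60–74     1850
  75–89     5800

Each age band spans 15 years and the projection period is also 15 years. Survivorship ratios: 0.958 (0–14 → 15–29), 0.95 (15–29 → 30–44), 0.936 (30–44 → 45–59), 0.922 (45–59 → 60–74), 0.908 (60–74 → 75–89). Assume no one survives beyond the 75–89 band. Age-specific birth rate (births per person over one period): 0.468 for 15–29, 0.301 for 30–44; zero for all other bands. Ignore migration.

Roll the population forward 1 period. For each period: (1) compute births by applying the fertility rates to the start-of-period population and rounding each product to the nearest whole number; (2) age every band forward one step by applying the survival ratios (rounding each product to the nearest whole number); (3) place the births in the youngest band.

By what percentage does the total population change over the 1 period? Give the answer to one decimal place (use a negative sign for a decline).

-6.8

[period 1]
Births: 8400 × 0.468 = 3931 ; 4450 × 0.301 = 1339 — total 5270
15–29: 2900 × 0.958 = 2778
30–44: 8400 × 0.95 = 7980
45–59: 4450 × 0.936 = 4165
60–74: 6550 × 0.922 = 6039
75–89: 1850 × 0.908 = 1680
End of period: [5270, 2778, 7980, 4165, 6039, 1680]
Total: 29950 → 27912; change = -2038; percentage change = -6.8%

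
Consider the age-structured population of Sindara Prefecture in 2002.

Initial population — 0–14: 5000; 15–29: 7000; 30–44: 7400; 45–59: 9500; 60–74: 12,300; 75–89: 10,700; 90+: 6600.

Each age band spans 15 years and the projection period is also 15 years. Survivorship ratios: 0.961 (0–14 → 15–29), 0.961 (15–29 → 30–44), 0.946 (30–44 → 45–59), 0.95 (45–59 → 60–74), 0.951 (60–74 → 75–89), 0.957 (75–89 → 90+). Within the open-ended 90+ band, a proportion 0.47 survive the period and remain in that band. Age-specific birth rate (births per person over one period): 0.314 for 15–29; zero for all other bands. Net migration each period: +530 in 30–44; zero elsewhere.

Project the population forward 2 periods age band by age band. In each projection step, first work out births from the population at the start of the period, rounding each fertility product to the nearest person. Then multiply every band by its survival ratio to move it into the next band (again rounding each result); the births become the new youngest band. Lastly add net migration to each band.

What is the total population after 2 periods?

48332

Call the bands 1 to 7, youngest first.
[period 1]
Births: 7000 * 0.314 = 2198
Band 2: 5000 * 0.961 = 4805
Band 3: 7000 * 0.961 = 6727
Band 4: 7400 * 0.946 = 7000
Band 5: 9500 * 0.95 = 9025
Band 6: 12300 * 0.951 = 11697
Band 7: 10700 * 0.957 + 6600 * 0.47 = 10240 + 3102 = 13342
Net migration: Band 3 + 530 → 7257
→ [2198, 4805, 7257, 7000, 9025, 11697, 13342]
[period 2]
Births: 4805 * 0.314 = 1509
Band 2: 2198 * 0.961 = 2112
Band 3: 4805 * 0.961 = 4618
Band 4: 7257 * 0.946 = 6865
Band 5: 7000 * 0.95 = 6650
Band 6: 9025 * 0.951 = 8583
Band 7: 11697 * 0.957 + 13342 * 0.47 = 11194 + 6271 = 17465
Net migration: Band 3 + 530 → 5148
→ [1509, 2112, 5148, 6865, 6650, 8583, 17465]
Total after period 2: 1509 + 2112 + 5148 + 6865 + 6650 + 8583 + 17465 = 48332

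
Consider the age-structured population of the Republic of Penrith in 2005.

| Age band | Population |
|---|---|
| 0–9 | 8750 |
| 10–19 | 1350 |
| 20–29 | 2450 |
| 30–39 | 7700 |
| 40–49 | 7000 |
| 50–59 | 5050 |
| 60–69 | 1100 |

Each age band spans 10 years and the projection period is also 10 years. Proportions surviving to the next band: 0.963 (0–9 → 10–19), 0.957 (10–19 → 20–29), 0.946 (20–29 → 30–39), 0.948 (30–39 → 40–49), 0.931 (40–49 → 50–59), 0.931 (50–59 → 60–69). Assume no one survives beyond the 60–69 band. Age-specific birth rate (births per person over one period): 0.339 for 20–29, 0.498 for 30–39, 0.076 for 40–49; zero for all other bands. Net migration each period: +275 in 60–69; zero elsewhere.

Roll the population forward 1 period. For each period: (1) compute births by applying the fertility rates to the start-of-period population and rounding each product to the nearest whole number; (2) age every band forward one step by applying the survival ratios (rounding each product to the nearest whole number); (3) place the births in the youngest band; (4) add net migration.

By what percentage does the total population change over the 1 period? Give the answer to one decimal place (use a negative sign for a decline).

7.9

Let group 1 be 0–9 through group 7 = 60–69.
Period 1:
Births: 2450 × 0.339 = 831, 7700 × 0.498 = 3835, 7000 × 0.076 = 532 → 5198
Group 2: 8750 × 0.963 = 8426
Group 3: 1350 × 0.957 = 1292
Group 4: 2450 × 0.946 = 2318
Group 5: 7700 × 0.948 = 7300
Group 6: 7000 × 0.931 = 6517
Group 7: 5050 × 0.931 = 4702
Net migration: Group 7 + 275 → 4977
Population now: 0–9=5198, 10–19=8426, 20–29=1292, 30–39=2318, 40–49=7300, 50–59=6517, 60–69=4977
Total: 33400 → 36028; change = 2628; percentage change = 7.9%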